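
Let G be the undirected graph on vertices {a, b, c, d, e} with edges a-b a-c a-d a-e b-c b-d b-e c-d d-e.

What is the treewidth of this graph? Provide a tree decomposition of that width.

Treewidth 3.
Bags: B1 = {a, b, d, e}  B2 = {a, b, c, d}
Tree: B1–B2

The largest bag has 4 vertices, giving width 3; this decomposition certifies tw(G) ≤ 3. Conversely, {a, b, d, e} is a clique of size 4, and the vertices of any clique must share a bag in every tree decomposition; so some bag has ≥ 4 vertices and tw(G) ≥ 3. Therefore the treewidth is 3.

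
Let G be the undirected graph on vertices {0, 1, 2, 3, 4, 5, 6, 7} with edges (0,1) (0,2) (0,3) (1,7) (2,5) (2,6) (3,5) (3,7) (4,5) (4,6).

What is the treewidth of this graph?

A width-2 tree decomposition is:
Bags: B1 = {0, 1, 7}  B2 = {0, 3, 7}  B3 = {0, 2, 3}  B4 = {2, 3, 5}  B5 = {2, 5, 6}  B6 = {4, 5, 6}
Tree: B1–B2, B2–B3, B3–B4, B4–B5, B5–B6
The largest bag has 3 vertices, giving width 2; this decomposition certifies tw(G) ≤ 2. Since 1–7–3–0–1 is a cycle in G, G is not acyclic. Forests are exactly the graphs of treewidth ≤ 1, so tw(G) ≥ 2. The upper and lower bounds meet at 2, so that is the treewidth.

2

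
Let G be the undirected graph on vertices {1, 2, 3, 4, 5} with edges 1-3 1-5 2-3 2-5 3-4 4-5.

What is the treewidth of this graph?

A width-2 tree decomposition is:
Bags: B1 = {2, 3, 5}  B2 = {3, 4, 5}  B3 = {1, 3, 5}
Tree: B1–B2, B2–B3
Every bag has size at most 3, so the width is 3 − 1 = 2 and tw(G) ≤ 2. For the lower bound, G contains the cycle 3–2–5–4–3, so G is not a forest; only forests have treewidth ≤ 1, hence tw(G) ≥ 2. Therefore the treewidth is 2.

2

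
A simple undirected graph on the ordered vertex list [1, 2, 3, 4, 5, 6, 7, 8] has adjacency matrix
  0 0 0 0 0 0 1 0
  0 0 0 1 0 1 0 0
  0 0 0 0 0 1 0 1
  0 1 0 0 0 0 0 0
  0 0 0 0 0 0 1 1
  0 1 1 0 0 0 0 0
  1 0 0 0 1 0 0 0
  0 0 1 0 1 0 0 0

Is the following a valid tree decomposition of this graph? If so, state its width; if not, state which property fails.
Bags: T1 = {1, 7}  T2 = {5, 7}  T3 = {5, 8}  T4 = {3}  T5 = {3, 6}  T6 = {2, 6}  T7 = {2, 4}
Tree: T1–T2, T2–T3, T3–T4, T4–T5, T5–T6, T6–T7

A tree decomposition must satisfy three properties: every vertex lies in some bag; for every edge, both endpoints lie together in some bag; and for every vertex, the bags containing it form a connected subtree. Here edge (8,3) lies in no bag, so the decomposition is invalid.

No — edge (8,3) lies in no bag.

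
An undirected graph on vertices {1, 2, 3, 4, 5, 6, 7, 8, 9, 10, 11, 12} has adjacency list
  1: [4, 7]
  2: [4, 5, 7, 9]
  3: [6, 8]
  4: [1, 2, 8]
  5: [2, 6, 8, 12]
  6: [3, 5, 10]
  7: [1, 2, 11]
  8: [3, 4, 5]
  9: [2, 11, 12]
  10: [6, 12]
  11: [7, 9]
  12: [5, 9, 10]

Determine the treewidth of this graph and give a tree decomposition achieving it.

Treewidth 3.
One optimal decomposition is:
Bags: B1 = {1, 7, 9, 11}  B2 = {1, 2, 7, 9}  B3 = {1, 2, 4, 9}  B4 = {2, 4, 9, 12}  B5 = {2, 4, 5, 12}  B6 = {4, 5, 8, 12}  B7 = {5, 8, 10, 12}  B8 = {5, 6, 8, 10}  B9 = {3, 6, 8, 10}
Tree: B1–B2, B2–B3, B3–B4, B4–B5, B5–B6, B6–B7, B7–B8, B8–B9

Each bag holds 4 vertices, so the decomposition has width 3, which upper-bounds the treewidth. For the lower bound: the 4 vertex sets {1,7,11}, {9}, {2}, {4,5,8,12} are disjoint, each induces a connected subgraph, and every pair is joined by at least one edge of G. Contracting each set to a single vertex therefore yields K_{4} as a minor, and since treewidth is minor-monotone, tw(G) ≥ tw(K_{4}) = 3. Hence tw(G) = 3 exactly.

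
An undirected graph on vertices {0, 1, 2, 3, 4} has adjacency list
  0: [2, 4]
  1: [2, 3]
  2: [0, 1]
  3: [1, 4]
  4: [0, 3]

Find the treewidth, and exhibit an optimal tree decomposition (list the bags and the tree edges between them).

Treewidth 2.
One optimal decomposition is:
Bags: B1 = {1, 2, 3}  B2 = {0, 2, 3}  B3 = {0, 3, 4}
Tree: B1–B2, B2–B3

Each bag holds 3 vertices, so the decomposition has width 2, which upper-bounds the treewidth. Since 3–1–2–0–4–3 is a cycle in G, G is not acyclic. Forests are exactly the graphs of treewidth ≤ 1, so tw(G) ≥ 2. Hence tw(G) = 2 exactly.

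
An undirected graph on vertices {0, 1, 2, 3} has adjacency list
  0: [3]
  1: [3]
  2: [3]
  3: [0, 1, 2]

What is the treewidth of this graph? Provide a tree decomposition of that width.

The largest bag has 2 vertices, giving width 1; this decomposition certifies tw(G) ≤ 1. Any graph with an edge has treewidth ≥ 1, and G has the edge 3–1. Combining the bounds, tw(G) = 1.

Treewidth 1.
Bags: B1 = {1, 3}  B2 = {2, 3}  B3 = {0, 3}
Tree: B1–B2, B1–B3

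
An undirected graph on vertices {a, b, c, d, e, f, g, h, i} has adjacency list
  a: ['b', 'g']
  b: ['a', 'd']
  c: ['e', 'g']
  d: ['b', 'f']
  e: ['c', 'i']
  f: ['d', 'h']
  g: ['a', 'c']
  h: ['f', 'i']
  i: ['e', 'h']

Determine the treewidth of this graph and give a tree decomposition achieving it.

Treewidth 2.
Bags: B1 = {e, h, i}  B2 = {e, f, h}  B3 = {d, e, f}  B4 = {b, d, e}  B5 = {a, b, e}  B6 = {a, e, g}  B7 = {c, e, g}
Tree: B1–B2, B2–B3, B3–B4, B4–B5, B5–B6, B6–B7

Each bag holds 3 vertices, so the decomposition has width 2, which upper-bounds the treewidth. For the lower bound, G contains the cycle e–i–h–f–d–b–a–g–c–e, so G is not a forest; only forests have treewidth ≤ 1, hence tw(G) ≥ 2. Therefore the treewidth is 2.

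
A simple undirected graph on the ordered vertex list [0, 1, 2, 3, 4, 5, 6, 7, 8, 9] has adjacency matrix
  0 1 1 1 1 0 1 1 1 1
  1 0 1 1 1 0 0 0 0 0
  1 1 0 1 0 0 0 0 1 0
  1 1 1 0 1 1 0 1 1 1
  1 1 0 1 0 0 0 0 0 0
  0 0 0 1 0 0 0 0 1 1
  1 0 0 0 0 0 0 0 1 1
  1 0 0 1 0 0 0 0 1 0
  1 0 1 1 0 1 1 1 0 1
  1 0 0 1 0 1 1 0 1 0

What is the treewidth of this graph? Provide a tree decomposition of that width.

The largest bag has 4 vertices, giving width 3; this decomposition certifies tw(G) ≤ 3. For the lower bound, the 4 vertices {0, 3, 8, 9} are pairwise adjacent, and any tree decomposition puts a clique entirely inside one bag — forcing width ≥ 3. Hence tw(G) = 3 exactly.

Treewidth 3.
Bags: B1 = {3, 5, 8, 9}  B2 = {0, 3, 8, 9}  B3 = {0, 2, 3, 8}  B4 = {0, 3, 7, 8}  B5 = {0, 1, 2, 3}  B6 = {0, 1, 3, 4}  B7 = {0, 6, 8, 9}
Tree: B1–B2, B2–B3, B2–B4, B3–B5, B5–B6, B2–B7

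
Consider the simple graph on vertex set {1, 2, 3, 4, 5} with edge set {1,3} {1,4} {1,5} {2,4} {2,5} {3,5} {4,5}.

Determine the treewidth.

2

A width-2 tree decomposition is:
Bags: B1 = {1, 4, 5}  B2 = {2, 4, 5}  B3 = {1, 3, 5}
Tree: B1–B2, B1–B3
Every bag has size at most 3, so the width is 3 − 1 = 2 and tw(G) ≤ 2. Conversely, {1, 3, 5} is a clique of size 3, and the vertices of any clique must share a bag in every tree decomposition; so some bag has ≥ 3 vertices and tw(G) ≥ 2. Combining the bounds, tw(G) = 2.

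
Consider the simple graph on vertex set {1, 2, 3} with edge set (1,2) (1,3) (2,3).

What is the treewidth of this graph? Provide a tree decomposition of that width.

Treewidth 2.
One optimal decomposition is:
Bags: B1 = {1, 2, 3}
Tree: (single bag)

With just one bag of size 3, the width is 3 − 1 = 2, so tw(G) ≤ 2. On the other hand G contains the 3-clique {1, 2, 3}. A clique must lie in a single bag of any decomposition, so no decomposition can have width below 2. Therefore the treewidth is 2.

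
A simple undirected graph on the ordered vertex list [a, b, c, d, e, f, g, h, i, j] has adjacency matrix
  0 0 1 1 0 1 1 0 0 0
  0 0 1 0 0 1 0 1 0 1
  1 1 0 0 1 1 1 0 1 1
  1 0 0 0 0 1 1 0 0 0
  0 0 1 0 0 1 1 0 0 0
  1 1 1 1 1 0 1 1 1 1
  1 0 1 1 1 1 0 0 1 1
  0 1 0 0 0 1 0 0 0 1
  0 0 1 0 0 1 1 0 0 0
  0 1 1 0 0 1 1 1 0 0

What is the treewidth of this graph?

3

A width-3 tree decomposition is:
Bags: B1 = {a, c, f, g}  B2 = {c, f, g, j}  B3 = {a, d, f, g}  B4 = {b, c, f, j}  B5 = {c, e, f, g}  B6 = {b, f, h, j}  B7 = {c, f, g, i}
Tree: B1–B2, B1–B3, B2–B4, B2–B5, B4–B6, B5–B7
The largest bag has 4 vertices, giving width 3; this decomposition certifies tw(G) ≤ 3. For the lower bound, the 4 vertices {a, d, f, g} are pairwise adjacent, and any tree decomposition puts a clique entirely inside one bag — forcing width ≥ 3. The upper and lower bounds meet at 3, so that is the treewidth.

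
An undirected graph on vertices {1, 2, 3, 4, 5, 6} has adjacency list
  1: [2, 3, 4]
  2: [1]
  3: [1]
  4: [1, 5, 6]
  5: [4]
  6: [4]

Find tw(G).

A width-1 tree decomposition is:
Bags: B1 = {1, 4}  B2 = {4, 6}  B3 = {4, 5}  B4 = {1, 3}  B5 = {1, 2}
Tree: B1–B2, B2–B3, B1–B4, B1–B5
The largest bag has 2 vertices, giving width 1; this decomposition certifies tw(G) ≤ 1. Any graph with an edge has treewidth ≥ 1, and G has the edge 4–1. Hence tw(G) = 1 exactly.

1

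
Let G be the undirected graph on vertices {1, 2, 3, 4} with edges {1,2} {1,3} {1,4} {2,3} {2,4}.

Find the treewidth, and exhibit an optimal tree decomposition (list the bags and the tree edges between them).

Every bag has size at most 3, so the width is 3 − 1 = 2 and tw(G) ≤ 2. Conversely, {1, 2, 3} is a clique of size 3, and the vertices of any clique must share a bag in every tree decomposition; so some bag has ≥ 3 vertices and tw(G) ≥ 2. The upper and lower bounds meet at 2, so that is the treewidth.

Treewidth 2.
One optimal decomposition is:
Bags: B1 = {1, 2, 3}  B2 = {1, 2, 4}
Tree: B1–B2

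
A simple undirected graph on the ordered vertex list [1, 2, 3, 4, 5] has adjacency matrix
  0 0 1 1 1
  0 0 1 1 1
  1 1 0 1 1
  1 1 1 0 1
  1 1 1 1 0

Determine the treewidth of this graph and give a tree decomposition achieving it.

The largest bag has 4 vertices, giving width 3; this decomposition certifies tw(G) ≤ 3. For the lower bound, the 4 vertices {1, 3, 4, 5} are pairwise adjacent, and any tree decomposition puts a clique entirely inside one bag — forcing width ≥ 3. The upper and lower bounds meet at 3, so that is the treewidth.

Treewidth 3.
Bags: B1 = {2, 3, 4, 5}  B2 = {1, 3, 4, 5}
Tree: B1–B2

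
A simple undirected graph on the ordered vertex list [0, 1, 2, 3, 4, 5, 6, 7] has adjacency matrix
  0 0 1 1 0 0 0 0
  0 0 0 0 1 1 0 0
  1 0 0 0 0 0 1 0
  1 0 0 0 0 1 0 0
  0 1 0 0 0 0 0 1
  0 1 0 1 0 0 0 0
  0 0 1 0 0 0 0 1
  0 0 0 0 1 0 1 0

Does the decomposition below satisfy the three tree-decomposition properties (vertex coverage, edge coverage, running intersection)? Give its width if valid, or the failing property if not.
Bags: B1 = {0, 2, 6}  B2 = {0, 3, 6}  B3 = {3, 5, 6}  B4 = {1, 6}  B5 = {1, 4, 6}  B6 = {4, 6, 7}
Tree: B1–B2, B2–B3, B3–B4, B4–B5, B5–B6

A tree decomposition must satisfy three properties: every vertex lies in some bag; for every edge, both endpoints lie together in some bag; and for every vertex, the bags containing it form a connected subtree. Here edge (5,1) lies in no bag, so the decomposition is invalid.

No — edge (5,1) lies in no bag.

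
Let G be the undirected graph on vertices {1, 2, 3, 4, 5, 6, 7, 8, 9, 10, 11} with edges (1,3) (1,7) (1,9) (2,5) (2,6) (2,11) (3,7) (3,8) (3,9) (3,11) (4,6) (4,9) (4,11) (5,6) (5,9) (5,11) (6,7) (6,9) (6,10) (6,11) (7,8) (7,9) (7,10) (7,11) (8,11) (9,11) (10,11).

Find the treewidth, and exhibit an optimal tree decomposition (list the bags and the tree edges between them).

Treewidth 3.
One optimal decomposition is:
Bags: B1 = {6, 7, 9, 11}  B2 = {6, 7, 10, 11}  B3 = {5, 6, 9, 11}  B4 = {2, 5, 6, 11}  B5 = {4, 6, 9, 11}  B6 = {3, 7, 9, 11}  B7 = {3, 7, 8, 11}  B8 = {1, 3, 7, 9}
Tree: B1–B2, B1–B3, B3–B4, B3–B5, B1–B6, B6–B7, B6–B8

The largest bag has 4 vertices, giving width 3; this decomposition certifies tw(G) ≤ 3. On the other hand G contains the 4-clique {1, 3, 7, 9}. A clique must lie in a single bag of any decomposition, so no decomposition can have width below 3. The upper and lower bounds meet at 3, so that is the treewidth.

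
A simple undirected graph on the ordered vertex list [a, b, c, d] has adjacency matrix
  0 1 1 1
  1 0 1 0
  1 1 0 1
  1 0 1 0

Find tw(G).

A width-2 tree decomposition is:
Bags: B1 = {a, c, d}  B2 = {a, b, c}
Tree: B1–B2
The largest bag has 3 vertices, giving width 2; this decomposition certifies tw(G) ≤ 2. Conversely, {a, c, d} is a clique of size 3, and the vertices of any clique must share a bag in every tree decomposition; so some bag has ≥ 3 vertices and tw(G) ≥ 2. Hence tw(G) = 2 exactly.

2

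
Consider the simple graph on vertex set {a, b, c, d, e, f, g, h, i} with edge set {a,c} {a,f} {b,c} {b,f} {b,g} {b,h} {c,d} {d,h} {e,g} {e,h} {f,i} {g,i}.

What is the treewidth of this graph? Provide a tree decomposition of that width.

Each bag holds 4 vertices, so the decomposition has width 3, which upper-bounds the treewidth. For the lower bound: the 4 vertex sets {a,c,d}, {h}, {b}, {e,f,g,i} are disjoint, each induces a connected subgraph, and every pair is joined by at least one edge of G. Contracting each set to a single vertex therefore yields K_{4} as a minor, and since treewidth is minor-monotone, tw(G) ≥ tw(K_{4}) = 3. Hence tw(G) = 3 exactly.

Treewidth 3.
One such decomposition:
Bags: B1 = {a, c, d, h}  B2 = {a, b, c, h}  B3 = {a, b, f, h}  B4 = {b, e, f, h}  B5 = {b, e, f, g}  B6 = {e, f, g, i}
Tree: B1–B2, B2–B3, B3–B4, B4–B5, B5–B6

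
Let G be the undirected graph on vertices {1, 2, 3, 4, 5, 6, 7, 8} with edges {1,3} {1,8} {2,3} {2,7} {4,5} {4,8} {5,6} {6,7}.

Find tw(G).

2

A width-2 tree decomposition is:
Bags: B1 = {5, 6, 7}  B2 = {2, 5, 7}  B3 = {2, 3, 5}  B4 = {1, 3, 5}  B5 = {1, 5, 8}  B6 = {4, 5, 8}
Tree: B1–B2, B2–B3, B3–B4, B4–B5, B5–B6
The largest bag has 3 vertices, giving width 2; this decomposition certifies tw(G) ≤ 2. For the lower bound, G contains the cycle 5–6–7–2–3–1–8–4–5, so G is not a forest; only forests have treewidth ≤ 1, hence tw(G) ≥ 2. The upper and lower bounds meet at 2, so that is the treewidth.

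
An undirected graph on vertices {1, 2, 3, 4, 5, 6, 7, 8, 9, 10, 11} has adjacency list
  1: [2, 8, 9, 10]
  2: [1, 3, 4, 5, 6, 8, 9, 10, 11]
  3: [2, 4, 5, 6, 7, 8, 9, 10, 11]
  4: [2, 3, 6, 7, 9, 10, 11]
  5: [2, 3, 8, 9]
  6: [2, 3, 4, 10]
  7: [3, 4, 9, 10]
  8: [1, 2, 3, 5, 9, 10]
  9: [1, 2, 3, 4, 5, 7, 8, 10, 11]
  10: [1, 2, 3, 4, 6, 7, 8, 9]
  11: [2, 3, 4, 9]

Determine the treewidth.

A width-4 tree decomposition is:
Bags: B1 = {2, 3, 4, 9, 10}  B2 = {2, 3, 4, 6, 10}  B3 = {2, 3, 4, 9, 11}  B4 = {2, 3, 8, 9, 10}  B5 = {2, 3, 5, 8, 9}  B6 = {1, 2, 8, 9, 10}  B7 = {3, 4, 7, 9, 10}
Tree: B1–B2, B1–B3, B1–B4, B4–B5, B4–B6, B1–B7
The largest bag has 5 vertices, giving width 4; this decomposition certifies tw(G) ≤ 4. For the lower bound, the 5 vertices {1, 2, 8, 9, 10} are pairwise adjacent, and any tree decomposition puts a clique entirely inside one bag — forcing width ≥ 4. Therefore the treewidth is 4.

4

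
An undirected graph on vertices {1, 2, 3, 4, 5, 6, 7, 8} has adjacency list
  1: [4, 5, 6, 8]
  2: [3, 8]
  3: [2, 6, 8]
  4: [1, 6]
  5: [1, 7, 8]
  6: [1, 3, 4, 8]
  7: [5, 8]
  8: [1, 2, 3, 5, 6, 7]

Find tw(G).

A width-2 tree decomposition is:
Bags: B1 = {1, 6, 8}  B2 = {3, 6, 8}  B3 = {1, 4, 6}  B4 = {1, 5, 8}  B5 = {2, 3, 8}  B6 = {5, 7, 8}
Tree: B1–B2, B1–B3, B1–B4, B2–B5, B4–B6
The largest bag has 3 vertices, giving width 2; this decomposition certifies tw(G) ≤ 2. On the other hand G contains the 3-clique {1, 5, 8}. A clique must lie in a single bag of any decomposition, so no decomposition can have width below 2. Combining the bounds, tw(G) = 2.

2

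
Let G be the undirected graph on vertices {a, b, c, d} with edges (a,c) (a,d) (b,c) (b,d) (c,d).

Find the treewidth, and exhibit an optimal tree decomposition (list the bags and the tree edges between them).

Each bag holds 3 vertices, so the decomposition has width 2, which upper-bounds the treewidth. Conversely, {a, c, d} is a clique of size 3, and the vertices of any clique must share a bag in every tree decomposition; so some bag has ≥ 3 vertices and tw(G) ≥ 2. Therefore the treewidth is 2.

Treewidth 2.
One optimal decomposition is:
Bags: B1 = {a, c, d}  B2 = {b, c, d}
Tree: B1–B2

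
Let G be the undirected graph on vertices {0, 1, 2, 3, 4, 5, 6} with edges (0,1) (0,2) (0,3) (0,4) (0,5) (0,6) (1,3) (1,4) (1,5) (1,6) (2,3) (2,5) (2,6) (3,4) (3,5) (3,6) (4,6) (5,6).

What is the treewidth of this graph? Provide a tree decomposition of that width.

Treewidth 4.
One optimal decomposition is:
Bags: B1 = {0, 1, 3, 5, 6}  B2 = {0, 1, 3, 4, 6}  B3 = {0, 2, 3, 5, 6}
Tree: B1–B2, B1–B3

The largest bag has 5 vertices, giving width 4; this decomposition certifies tw(G) ≤ 4. Conversely, {0, 1, 3, 4, 6} is a clique of size 5, and the vertices of any clique must share a bag in every tree decomposition; so some bag has ≥ 5 vertices and tw(G) ≥ 4. Combining the bounds, tw(G) = 4.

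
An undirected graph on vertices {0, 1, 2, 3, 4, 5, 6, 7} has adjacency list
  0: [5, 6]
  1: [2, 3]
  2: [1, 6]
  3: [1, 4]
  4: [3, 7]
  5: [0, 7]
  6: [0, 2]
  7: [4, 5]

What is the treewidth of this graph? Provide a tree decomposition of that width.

Every bag has size at most 3, so the width is 3 − 1 = 2 and tw(G) ≤ 2. The edges 3–4–7–5–0–6–2–1–3 form a cycle, so G is not a tree and its treewidth is at least 2. Hence tw(G) = 2 exactly.

Treewidth 2.
Bags: B1 = {3, 4, 7}  B2 = {3, 5, 7}  B3 = {0, 3, 5}  B4 = {0, 3, 6}  B5 = {2, 3, 6}  B6 = {1, 2, 3}
Tree: B1–B2, B2–B3, B3–B4, B4–B5, B5–B6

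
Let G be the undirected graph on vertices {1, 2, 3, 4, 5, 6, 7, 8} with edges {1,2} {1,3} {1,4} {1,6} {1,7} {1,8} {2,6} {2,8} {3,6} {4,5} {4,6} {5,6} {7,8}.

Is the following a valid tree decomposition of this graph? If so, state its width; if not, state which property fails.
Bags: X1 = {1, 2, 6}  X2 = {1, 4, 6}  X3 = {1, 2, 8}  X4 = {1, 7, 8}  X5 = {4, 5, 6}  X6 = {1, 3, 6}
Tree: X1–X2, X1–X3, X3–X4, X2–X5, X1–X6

Vertex coverage: the bags together contain {1, 2, 3, 4, 5, 6, 7, 8}, the full vertex set. Edge coverage: each edge of G has both endpoints in at least one bag. Running intersection: for every vertex, the bags containing it form a connected subtree. All three properties hold, so this is a valid tree decomposition of width max|bag| − 1 = 2, and hence tw(G) ≤ 2.

Yes; width 2.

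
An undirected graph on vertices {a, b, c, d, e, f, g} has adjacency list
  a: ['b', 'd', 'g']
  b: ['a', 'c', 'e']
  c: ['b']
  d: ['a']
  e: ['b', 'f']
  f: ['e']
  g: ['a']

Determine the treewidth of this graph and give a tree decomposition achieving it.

Every bag has size at most 2, so the width is 2 − 1 = 1 and tw(G) ≤ 1. Since G has at least one edge (e.g. c–b), it is not an edgeless graph, so tw(G) ≥ 1. Hence tw(G) = 1 exactly.

Treewidth 1.
Bags: B1 = {b, c}  B2 = {b, e}  B3 = {a, b}  B4 = {a, g}  B5 = {a, d}  B6 = {e, f}
Tree: B1–B2, B1–B3, B3–B4, B4–B5, B2–B6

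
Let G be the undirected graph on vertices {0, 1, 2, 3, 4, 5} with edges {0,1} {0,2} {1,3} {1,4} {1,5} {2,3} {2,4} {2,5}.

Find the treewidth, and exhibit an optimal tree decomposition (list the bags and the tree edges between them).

Every bag has size at most 3, so the width is 3 − 1 = 2 and tw(G) ≤ 2. The edges 0–2–4–1–0 form a cycle, so G is not a tree and its treewidth is at least 2. Therefore the treewidth is 2.

Treewidth 2.
One such decomposition:
Bags: B1 = {0, 1, 2}  B2 = {1, 2, 4}  B3 = {1, 2, 5}  B4 = {1, 2, 3}
Tree: B1–B2, B2–B3, B3–B4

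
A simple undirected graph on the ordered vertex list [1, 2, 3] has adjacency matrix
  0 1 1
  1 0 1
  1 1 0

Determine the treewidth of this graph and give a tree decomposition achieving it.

With just one bag of size 3, the width is 3 − 1 = 2, so tw(G) ≤ 2. On the other hand G contains the 3-clique {1, 2, 3}. A clique must lie in a single bag of any decomposition, so no decomposition can have width below 2. Therefore the treewidth is 2.

Treewidth 2.
One optimal decomposition is:
Bags: B1 = {1, 2, 3}
Tree: (single bag)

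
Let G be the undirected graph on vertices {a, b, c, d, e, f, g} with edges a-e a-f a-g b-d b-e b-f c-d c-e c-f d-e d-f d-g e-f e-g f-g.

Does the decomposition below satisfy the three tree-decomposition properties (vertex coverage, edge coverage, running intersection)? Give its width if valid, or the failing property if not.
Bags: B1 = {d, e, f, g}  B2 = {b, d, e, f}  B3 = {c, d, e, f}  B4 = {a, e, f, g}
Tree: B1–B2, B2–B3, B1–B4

Yes; width 3.

Checking the three conditions: (i) the bags cover all of {a, b, c, d, e, f, g}; (ii) for each edge, some bag contains both endpoints; (iii) the bags containing any fixed vertex form a subtree. All hold, so the decomposition is valid with width 4 − 1 = 3.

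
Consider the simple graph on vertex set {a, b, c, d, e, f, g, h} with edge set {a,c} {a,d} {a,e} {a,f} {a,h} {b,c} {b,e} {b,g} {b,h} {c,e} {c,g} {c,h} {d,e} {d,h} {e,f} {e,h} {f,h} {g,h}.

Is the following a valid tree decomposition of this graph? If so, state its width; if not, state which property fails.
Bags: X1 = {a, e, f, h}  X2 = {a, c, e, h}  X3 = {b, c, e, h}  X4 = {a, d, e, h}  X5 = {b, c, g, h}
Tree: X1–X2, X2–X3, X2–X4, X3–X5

Yes; width 3.

Checking the three conditions: (i) the bags cover all of {a, b, c, d, e, f, g, h}; (ii) for each edge, some bag contains both endpoints; (iii) the bags containing any fixed vertex form a subtree. All hold, so the decomposition is valid with width 4 − 1 = 3.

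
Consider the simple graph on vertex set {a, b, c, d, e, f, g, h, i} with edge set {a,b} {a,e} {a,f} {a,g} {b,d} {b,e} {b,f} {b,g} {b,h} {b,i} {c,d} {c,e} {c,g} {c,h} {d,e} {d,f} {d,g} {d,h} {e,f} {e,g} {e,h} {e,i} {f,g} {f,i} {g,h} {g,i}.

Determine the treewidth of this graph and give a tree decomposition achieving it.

Treewidth 4.
One optimal decomposition is:
Bags: B1 = {b, d, e, g, h}  B2 = {c, d, e, g, h}  B3 = {b, d, e, f, g}  B4 = {a, b, e, f, g}  B5 = {b, e, f, g, i}
Tree: B1–B2, B1–B3, B3–B4, B4–B5

Every bag has size at most 5, so the width is 5 − 1 = 4 and tw(G) ≤ 4. For the lower bound, the 5 vertices {c, d, e, g, h} are pairwise adjacent, and any tree decomposition puts a clique entirely inside one bag — forcing width ≥ 4. Hence tw(G) = 4 exactly.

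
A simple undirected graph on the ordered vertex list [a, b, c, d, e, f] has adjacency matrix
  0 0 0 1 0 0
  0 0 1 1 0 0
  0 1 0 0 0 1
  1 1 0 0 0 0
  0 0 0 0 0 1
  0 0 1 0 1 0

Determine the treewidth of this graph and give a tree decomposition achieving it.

The largest bag has 2 vertices, giving width 1; this decomposition certifies tw(G) ≤ 1. G has an edge, so its treewidth is at least 1. The upper and lower bounds meet at 1, so that is the treewidth.

Treewidth 1.
One optimal decomposition is:
Bags: B1 = {a, d}  B2 = {b, d}  B3 = {b, c}  B4 = {c, f}  B5 = {e, f}
Tree: B1–B2, B2–B3, B3–B4, B4–B5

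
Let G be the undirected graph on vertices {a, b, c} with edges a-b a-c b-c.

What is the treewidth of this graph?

A width-2 tree decomposition is:
Bags: B1 = {a, b, c}
Tree: (single bag)
A single bag containing all 3 vertices is trivially a valid decomposition of width 2. On the other hand G contains the 3-clique {a, b, c}. A clique must lie in a single bag of any decomposition, so no decomposition can have width below 2. Combining the bounds, tw(G) = 2.

2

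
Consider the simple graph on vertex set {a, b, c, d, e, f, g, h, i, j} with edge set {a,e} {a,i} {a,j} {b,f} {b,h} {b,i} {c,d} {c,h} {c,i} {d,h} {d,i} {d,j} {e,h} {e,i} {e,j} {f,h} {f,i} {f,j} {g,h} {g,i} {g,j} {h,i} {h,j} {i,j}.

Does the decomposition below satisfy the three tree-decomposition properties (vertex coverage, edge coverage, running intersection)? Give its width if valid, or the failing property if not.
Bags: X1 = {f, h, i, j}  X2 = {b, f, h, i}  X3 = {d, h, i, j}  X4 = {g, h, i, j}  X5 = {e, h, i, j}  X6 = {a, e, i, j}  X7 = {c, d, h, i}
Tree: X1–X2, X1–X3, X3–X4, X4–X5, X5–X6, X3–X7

Checking the three conditions: (i) the bags cover all of {a, b, c, d, e, f, g, h, i, j}; (ii) for each edge, some bag contains both endpoints; (iii) the bags containing any fixed vertex form a subtree. All hold, so the decomposition is valid with width 4 − 1 = 3.

Yes; width 3.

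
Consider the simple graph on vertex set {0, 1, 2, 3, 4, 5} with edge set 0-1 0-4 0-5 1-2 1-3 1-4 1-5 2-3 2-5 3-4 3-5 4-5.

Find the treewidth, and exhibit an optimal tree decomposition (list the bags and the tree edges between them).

Every bag has size at most 4, so the width is 4 − 1 = 3 and tw(G) ≤ 3. On the other hand G contains the 4-clique {0, 1, 4, 5}. A clique must lie in a single bag of any decomposition, so no decomposition can have width below 3. Combining the bounds, tw(G) = 3.

Treewidth 3.
One such decomposition:
Bags: B1 = {1, 2, 3, 5}  B2 = {1, 3, 4, 5}  B3 = {0, 1, 4, 5}
Tree: B1–B2, B2–B3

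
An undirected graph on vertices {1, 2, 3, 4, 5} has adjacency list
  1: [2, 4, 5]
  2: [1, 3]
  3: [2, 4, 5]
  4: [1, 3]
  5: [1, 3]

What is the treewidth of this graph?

2

A width-2 tree decomposition is:
Bags: B1 = {1, 2, 3}  B2 = {1, 3, 4}  B3 = {1, 3, 5}
Tree: B1–B2, B2–B3
Each bag holds 3 vertices, so the decomposition has width 2, which upper-bounds the treewidth. Since 1–2–3–4–1 is a cycle in G, G is not acyclic. Forests are exactly the graphs of treewidth ≤ 1, so tw(G) ≥ 2. Combining the bounds, tw(G) = 2.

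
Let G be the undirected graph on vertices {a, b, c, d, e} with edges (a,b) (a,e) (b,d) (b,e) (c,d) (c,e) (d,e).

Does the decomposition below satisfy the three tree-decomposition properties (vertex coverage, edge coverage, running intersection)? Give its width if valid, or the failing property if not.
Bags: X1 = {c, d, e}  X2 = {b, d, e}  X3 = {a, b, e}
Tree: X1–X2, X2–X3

Yes; width 2.

Checking the three conditions: (i) the bags cover all of {a, b, c, d, e}; (ii) for each edge, some bag contains both endpoints; (iii) the bags containing any fixed vertex form a subtree. All hold, so the decomposition is valid with width 3 − 1 = 2.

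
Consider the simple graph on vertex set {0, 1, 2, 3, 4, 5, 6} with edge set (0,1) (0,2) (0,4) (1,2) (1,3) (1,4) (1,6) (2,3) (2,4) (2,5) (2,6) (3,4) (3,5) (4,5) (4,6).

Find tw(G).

3

A width-3 tree decomposition is:
Bags: B1 = {1, 2, 4, 6}  B2 = {0, 1, 2, 4}  B3 = {1, 2, 3, 4}  B4 = {2, 3, 4, 5}
Tree: B1–B2, B1–B3, B3–B4
The largest bag has 4 vertices, giving width 3; this decomposition certifies tw(G) ≤ 3. On the other hand G contains the 4-clique {0, 1, 2, 4}. A clique must lie in a single bag of any decomposition, so no decomposition can have width below 3. Combining the bounds, tw(G) = 3.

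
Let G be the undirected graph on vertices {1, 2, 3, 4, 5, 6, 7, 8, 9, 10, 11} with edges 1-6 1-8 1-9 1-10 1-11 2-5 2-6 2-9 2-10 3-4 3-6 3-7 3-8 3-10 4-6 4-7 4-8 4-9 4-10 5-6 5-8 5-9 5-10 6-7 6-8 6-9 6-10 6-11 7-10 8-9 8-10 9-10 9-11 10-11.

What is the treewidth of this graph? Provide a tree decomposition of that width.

The largest bag has 5 vertices, giving width 4; this decomposition certifies tw(G) ≤ 4. Conversely, {1, 6, 8, 9, 10} is a clique of size 5, and the vertices of any clique must share a bag in every tree decomposition; so some bag has ≥ 5 vertices and tw(G) ≥ 4. The upper and lower bounds meet at 4, so that is the treewidth.

Treewidth 4.
One such decomposition:
Bags: B1 = {2, 5, 6, 9, 10}  B2 = {5, 6, 8, 9, 10}  B3 = {4, 6, 8, 9, 10}  B4 = {3, 4, 6, 8, 10}  B5 = {3, 4, 6, 7, 10}  B6 = {1, 6, 8, 9, 10}  B7 = {1, 6, 9, 10, 11}
Tree: B1–B2, B2–B3, B3–B4, B4–B5, B2–B6, B6–B7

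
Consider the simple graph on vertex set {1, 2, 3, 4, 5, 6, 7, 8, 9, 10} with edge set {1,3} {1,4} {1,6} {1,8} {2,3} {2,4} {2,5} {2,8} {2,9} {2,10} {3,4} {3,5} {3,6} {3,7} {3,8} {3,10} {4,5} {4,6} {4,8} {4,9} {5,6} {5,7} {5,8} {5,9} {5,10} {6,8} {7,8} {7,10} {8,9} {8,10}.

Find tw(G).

4

A width-4 tree decomposition is:
Bags: B1 = {1, 3, 4, 6, 8}  B2 = {3, 4, 5, 6, 8}  B3 = {2, 3, 4, 5, 8}  B4 = {2, 3, 5, 8, 10}  B5 = {3, 5, 7, 8, 10}  B6 = {2, 4, 5, 8, 9}
Tree: B1–B2, B2–B3, B3–B4, B4–B5, B3–B6
Each bag holds 5 vertices, so the decomposition has width 4, which upper-bounds the treewidth. On the other hand G contains the 5-clique {2, 4, 5, 8, 9}. A clique must lie in a single bag of any decomposition, so no decomposition can have width below 4. Hence tw(G) = 4 exactly.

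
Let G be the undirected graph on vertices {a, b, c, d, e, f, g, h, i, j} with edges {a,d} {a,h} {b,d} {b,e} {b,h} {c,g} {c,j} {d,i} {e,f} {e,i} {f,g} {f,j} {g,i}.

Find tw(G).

A width-2 tree decomposition is:
Bags: B1 = {a, b, h}  B2 = {a, b, d}  B3 = {b, d, e}  B4 = {d, e, i}  B5 = {e, f, i}  B6 = {f, g, i}  B7 = {f, g, j}  B8 = {c, g, j}
Tree: B1–B2, B2–B3, B3–B4, B4–B5, B5–B6, B6–B7, B7–B8
Every bag has size at most 3, so the width is 3 − 1 = 2 and tw(G) ≤ 2. The edges h–a–d–b–h form a cycle, so G is not a tree and its treewidth is at least 2. The upper and lower bounds meet at 2, so that is the treewidth.

2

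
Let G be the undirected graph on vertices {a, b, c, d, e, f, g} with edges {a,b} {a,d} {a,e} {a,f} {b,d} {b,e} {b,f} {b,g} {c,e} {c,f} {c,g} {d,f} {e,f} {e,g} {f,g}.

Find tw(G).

3

A width-3 tree decomposition is:
Bags: B1 = {c, e, f, g}  B2 = {b, e, f, g}  B3 = {a, b, e, f}  B4 = {a, b, d, f}
Tree: B1–B2, B2–B3, B3–B4
The largest bag has 4 vertices, giving width 3; this decomposition certifies tw(G) ≤ 3. On the other hand G contains the 4-clique {c, e, f, g}. A clique must lie in a single bag of any decomposition, so no decomposition can have width below 3. The upper and lower bounds meet at 3, so that is the treewidth.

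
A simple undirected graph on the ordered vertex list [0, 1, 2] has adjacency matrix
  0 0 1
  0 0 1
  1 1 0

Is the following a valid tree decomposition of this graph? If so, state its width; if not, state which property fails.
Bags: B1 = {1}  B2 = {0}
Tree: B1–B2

A tree decomposition must satisfy three properties: every vertex lies in some bag; for every edge, both endpoints lie together in some bag; and for every vertex, the bags containing it form a connected subtree. Here vertex 2 appears in no bag, so the decomposition is invalid.

No — vertex 2 appears in no bag.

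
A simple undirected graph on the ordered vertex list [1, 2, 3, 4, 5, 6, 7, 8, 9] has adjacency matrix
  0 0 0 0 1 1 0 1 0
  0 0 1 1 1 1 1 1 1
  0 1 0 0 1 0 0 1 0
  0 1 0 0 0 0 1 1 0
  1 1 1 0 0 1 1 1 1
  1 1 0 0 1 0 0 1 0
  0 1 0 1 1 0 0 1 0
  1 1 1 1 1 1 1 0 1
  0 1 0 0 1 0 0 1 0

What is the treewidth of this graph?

A width-3 tree decomposition is:
Bags: B1 = {2, 5, 7, 8}  B2 = {2, 3, 5, 8}  B3 = {2, 5, 6, 8}  B4 = {1, 5, 6, 8}  B5 = {2, 5, 8, 9}  B6 = {2, 4, 7, 8}
Tree: B1–B2, B1–B3, B3–B4, B3–B5, B1–B6
The largest bag has 4 vertices, giving width 3; this decomposition certifies tw(G) ≤ 3. For the lower bound, the 4 vertices {1, 5, 6, 8} are pairwise adjacent, and any tree decomposition puts a clique entirely inside one bag — forcing width ≥ 3. Hence tw(G) = 3 exactly.

3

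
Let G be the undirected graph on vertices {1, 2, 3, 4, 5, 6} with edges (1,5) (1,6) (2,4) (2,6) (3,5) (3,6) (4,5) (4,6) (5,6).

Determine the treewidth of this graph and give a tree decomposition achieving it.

Each bag holds 3 vertices, so the decomposition has width 2, which upper-bounds the treewidth. Conversely, {2, 4, 6} is a clique of size 3, and the vertices of any clique must share a bag in every tree decomposition; so some bag has ≥ 3 vertices and tw(G) ≥ 2. Combining the bounds, tw(G) = 2.

Treewidth 2.
One optimal decomposition is:
Bags: B1 = {4, 5, 6}  B2 = {1, 5, 6}  B3 = {3, 5, 6}  B4 = {2, 4, 6}
Tree: B1–B2, B2–B3, B1–B4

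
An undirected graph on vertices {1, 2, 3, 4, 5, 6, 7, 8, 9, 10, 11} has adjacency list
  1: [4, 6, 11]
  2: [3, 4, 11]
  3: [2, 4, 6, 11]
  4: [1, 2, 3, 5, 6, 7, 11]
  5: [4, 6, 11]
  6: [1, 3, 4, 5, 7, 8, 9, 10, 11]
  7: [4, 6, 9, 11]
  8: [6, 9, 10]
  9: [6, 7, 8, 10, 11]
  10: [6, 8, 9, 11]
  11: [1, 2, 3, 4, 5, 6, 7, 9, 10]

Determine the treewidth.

A width-3 tree decomposition is:
Bags: B1 = {4, 5, 6, 11}  B2 = {4, 6, 7, 11}  B3 = {6, 7, 9, 11}  B4 = {3, 4, 6, 11}  B5 = {1, 4, 6, 11}  B6 = {6, 9, 10, 11}  B7 = {6, 8, 9, 10}  B8 = {2, 3, 4, 11}
Tree: B1–B2, B2–B3, B1–B4, B2–B5, B3–B6, B6–B7, B4–B8
Each bag holds 4 vertices, so the decomposition has width 3, which upper-bounds the treewidth. For the lower bound, the 4 vertices {2, 3, 4, 11} are pairwise adjacent, and any tree decomposition puts a clique entirely inside one bag — forcing width ≥ 3. Therefore the treewidth is 3.

3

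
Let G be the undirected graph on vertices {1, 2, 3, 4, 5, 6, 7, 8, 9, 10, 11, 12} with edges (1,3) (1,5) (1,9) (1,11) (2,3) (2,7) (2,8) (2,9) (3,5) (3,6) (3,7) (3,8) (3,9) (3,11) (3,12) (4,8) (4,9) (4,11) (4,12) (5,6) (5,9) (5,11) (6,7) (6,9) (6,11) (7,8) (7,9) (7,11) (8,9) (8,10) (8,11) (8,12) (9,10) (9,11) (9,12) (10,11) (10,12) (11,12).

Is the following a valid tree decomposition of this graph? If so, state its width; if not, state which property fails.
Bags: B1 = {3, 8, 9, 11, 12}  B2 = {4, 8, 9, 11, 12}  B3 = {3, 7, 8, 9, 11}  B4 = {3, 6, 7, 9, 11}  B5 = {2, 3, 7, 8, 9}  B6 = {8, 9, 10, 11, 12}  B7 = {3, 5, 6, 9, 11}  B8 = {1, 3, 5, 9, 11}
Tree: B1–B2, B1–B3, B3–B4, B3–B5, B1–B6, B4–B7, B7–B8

Yes; width 4.

Every vertex of G appears in some bag (union = {1, 2, 3, 4, 5, 6, 7, 8, 9, 10, 11, 12}); every edge is covered by a bag; and for each vertex v the set of bags containing v is connected in the bag tree. The decomposition is therefore valid. The largest bag has 5 vertices, so the width is 4.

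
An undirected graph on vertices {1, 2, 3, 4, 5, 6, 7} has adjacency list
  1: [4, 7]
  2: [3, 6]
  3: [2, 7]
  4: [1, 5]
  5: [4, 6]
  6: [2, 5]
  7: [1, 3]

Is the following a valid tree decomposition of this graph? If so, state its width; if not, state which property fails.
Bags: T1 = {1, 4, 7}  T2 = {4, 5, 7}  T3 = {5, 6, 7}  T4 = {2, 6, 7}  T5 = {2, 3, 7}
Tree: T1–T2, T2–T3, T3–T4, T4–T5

Yes; width 2.

Every vertex of G appears in some bag (union = {1, 2, 3, 4, 5, 6, 7}); every edge is covered by a bag; and for each vertex v the set of bags containing v is connected in the bag tree. The decomposition is therefore valid. The largest bag has 3 vertices, so the width is 2.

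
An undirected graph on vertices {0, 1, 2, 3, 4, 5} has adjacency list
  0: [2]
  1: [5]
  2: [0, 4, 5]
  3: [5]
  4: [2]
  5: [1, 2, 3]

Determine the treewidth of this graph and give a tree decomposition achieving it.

Treewidth 1.
Bags: B1 = {3, 5}  B2 = {2, 5}  B3 = {1, 5}  B4 = {0, 2}  B5 = {2, 4}
Tree: B1–B2, B2–B3, B2–B4, B4–B5

Each bag holds 2 vertices, so the decomposition has width 1, which upper-bounds the treewidth. Any graph with an edge has treewidth ≥ 1, and G has the edge 5–3. Hence tw(G) = 1 exactly.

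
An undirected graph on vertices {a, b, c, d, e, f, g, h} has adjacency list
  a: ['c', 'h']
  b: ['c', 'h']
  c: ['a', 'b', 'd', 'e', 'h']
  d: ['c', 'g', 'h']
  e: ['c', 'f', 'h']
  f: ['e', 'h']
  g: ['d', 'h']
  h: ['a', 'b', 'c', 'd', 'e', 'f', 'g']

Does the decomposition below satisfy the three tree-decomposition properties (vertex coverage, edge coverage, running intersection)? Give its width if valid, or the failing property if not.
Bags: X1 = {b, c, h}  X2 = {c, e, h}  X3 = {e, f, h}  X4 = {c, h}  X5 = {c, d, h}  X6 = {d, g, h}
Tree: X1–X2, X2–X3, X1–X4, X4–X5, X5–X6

A tree decomposition must satisfy three properties: every vertex lies in some bag; for every edge, both endpoints lie together in some bag; and for every vertex, the bags containing it form a connected subtree. Here vertex a appears in no bag, so the decomposition is invalid.

No — vertex a appears in no bag.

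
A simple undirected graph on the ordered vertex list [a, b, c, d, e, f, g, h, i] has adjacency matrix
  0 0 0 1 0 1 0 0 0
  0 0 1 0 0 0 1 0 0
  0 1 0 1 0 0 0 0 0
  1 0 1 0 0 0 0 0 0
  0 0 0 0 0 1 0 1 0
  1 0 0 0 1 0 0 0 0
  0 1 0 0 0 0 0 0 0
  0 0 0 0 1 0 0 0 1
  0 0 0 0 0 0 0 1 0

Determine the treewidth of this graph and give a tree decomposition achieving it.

Treewidth 1.
One optimal decomposition is:
Bags: B1 = {h, i}  B2 = {e, h}  B3 = {e, f}  B4 = {a, f}  B5 = {a, d}  B6 = {c, d}  B7 = {b, c}  B8 = {b, g}
Tree: B1–B2, B2–B3, B3–B4, B4–B5, B5–B6, B6–B7, B7–B8

The largest bag has 2 vertices, giving width 1; this decomposition certifies tw(G) ≤ 1. G has an edge, so its treewidth is at least 1. Therefore the treewidth is 1.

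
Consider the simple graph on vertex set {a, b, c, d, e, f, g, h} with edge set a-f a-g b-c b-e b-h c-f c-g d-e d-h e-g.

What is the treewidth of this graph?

2

A width-2 tree decomposition is:
Bags: B1 = {d, e, h}  B2 = {b, e, h}  B3 = {b, e, g}  B4 = {b, c, g}  B5 = {a, c, g}  B6 = {a, c, f}
Tree: B1–B2, B2–B3, B3–B4, B4–B5, B5–B6
The largest bag has 3 vertices, giving width 2; this decomposition certifies tw(G) ≤ 2. For the lower bound, G contains the cycle d–h–b–e–d, so G is not a forest; only forests have treewidth ≤ 1, hence tw(G) ≥ 2. The upper and lower bounds meet at 2, so that is the treewidth.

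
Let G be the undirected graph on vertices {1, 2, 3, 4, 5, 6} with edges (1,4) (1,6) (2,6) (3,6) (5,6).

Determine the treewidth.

A width-1 tree decomposition is:
Bags: B1 = {2, 6}  B2 = {5, 6}  B3 = {3, 6}  B4 = {1, 6}  B5 = {1, 4}
Tree: B1–B2, B2–B3, B1–B4, B4–B5
The largest bag has 2 vertices, giving width 1; this decomposition certifies tw(G) ≤ 1. Any graph with an edge has treewidth ≥ 1, and G has the edge 2–6. The upper and lower bounds meet at 1, so that is the treewidth.

1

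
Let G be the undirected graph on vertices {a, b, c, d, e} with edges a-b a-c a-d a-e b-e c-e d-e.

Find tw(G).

2

A width-2 tree decomposition is:
Bags: B1 = {a, d, e}  B2 = {a, c, e}  B3 = {a, b, e}
Tree: B1–B2, B1–B3
The largest bag has 3 vertices, giving width 2; this decomposition certifies tw(G) ≤ 2. On the other hand G contains the 3-clique {a, d, e}. A clique must lie in a single bag of any decomposition, so no decomposition can have width below 2. Combining the bounds, tw(G) = 2.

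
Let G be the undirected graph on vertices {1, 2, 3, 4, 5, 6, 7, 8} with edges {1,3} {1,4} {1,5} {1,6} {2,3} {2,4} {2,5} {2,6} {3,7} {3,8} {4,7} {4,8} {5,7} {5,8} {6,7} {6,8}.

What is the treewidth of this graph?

4

A width-4 tree decomposition is:
Bags: B1 = {2, 3, 4, 5, 6}  B2 = {3, 4, 5, 6, 8}  B3 = {3, 4, 5, 6, 7}  B4 = {1, 3, 4, 5, 6}
Tree: B1–B2, B2–B3, B3–B4
Every bag has size at most 5, so the width is 5 − 1 = 4 and tw(G) ≤ 4. For the lower bound: the 5 vertex sets {2,3}, {6,8}, {5,7}, {4}, {1} are disjoint, each induces a connected subgraph, and every pair is joined by at least one edge of G. Contracting each set to a single vertex therefore yields K_{5} as a minor, and since treewidth is minor-monotone, tw(G) ≥ tw(K_{5}) = 4. Therefore the treewidth is 4.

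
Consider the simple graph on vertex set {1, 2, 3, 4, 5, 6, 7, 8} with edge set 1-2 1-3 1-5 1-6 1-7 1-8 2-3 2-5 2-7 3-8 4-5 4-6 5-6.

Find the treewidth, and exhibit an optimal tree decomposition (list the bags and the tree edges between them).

Every bag has size at most 3, so the width is 3 − 1 = 2 and tw(G) ≤ 2. Conversely, {1, 3, 8} is a clique of size 3, and the vertices of any clique must share a bag in every tree decomposition; so some bag has ≥ 3 vertices and tw(G) ≥ 2. Combining the bounds, tw(G) = 2.

Treewidth 2.
Bags: B1 = {1, 2, 7}  B2 = {1, 2, 5}  B3 = {1, 5, 6}  B4 = {1, 2, 3}  B5 = {4, 5, 6}  B6 = {1, 3, 8}
Tree: B1–B2, B2–B3, B1–B4, B3–B5, B4–B6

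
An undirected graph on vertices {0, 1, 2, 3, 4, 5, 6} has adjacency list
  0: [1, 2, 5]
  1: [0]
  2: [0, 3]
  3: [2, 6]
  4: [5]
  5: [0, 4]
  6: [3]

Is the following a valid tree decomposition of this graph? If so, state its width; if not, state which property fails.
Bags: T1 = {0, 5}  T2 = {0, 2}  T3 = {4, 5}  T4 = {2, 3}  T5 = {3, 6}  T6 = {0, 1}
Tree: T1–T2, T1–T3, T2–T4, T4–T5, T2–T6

Yes; width 1.

Every vertex of G appears in some bag (union = {0, 1, 2, 3, 4, 5, 6}); every edge is covered by a bag; and for each vertex v the set of bags containing v is connected in the bag tree. The decomposition is therefore valid. The largest bag has 2 vertices, so the width is 1.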